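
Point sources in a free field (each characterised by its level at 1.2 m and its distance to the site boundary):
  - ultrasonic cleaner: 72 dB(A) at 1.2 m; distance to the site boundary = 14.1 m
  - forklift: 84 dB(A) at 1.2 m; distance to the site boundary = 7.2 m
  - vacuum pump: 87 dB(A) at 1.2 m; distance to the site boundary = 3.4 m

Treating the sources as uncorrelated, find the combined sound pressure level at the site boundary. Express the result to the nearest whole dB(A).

78 dB(A)

First find each source's level at the receiver (point-source: −20·log₁₀(r/r_ref)), then combine on an intensity basis.
ultrasonic cleaner: 72 − 20·log₁₀(14.1/1.2) = 72 − 21.40 = 50.60 dB(A).
forklift: 84 − 20·log₁₀(7.2/1.2) = 84 − 15.56 = 68.44 dB(A).
vacuum pump: 87 − 20·log₁₀(3.4/1.2) = 87 − 9.05 = 77.95 dB(A).
Σ 10^(L/10) = 6.952e+07 → L_total = 10·log₁₀(6.952e+07) = 78.42 dB(A).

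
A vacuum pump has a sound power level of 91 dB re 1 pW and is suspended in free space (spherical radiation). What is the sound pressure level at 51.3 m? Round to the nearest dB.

L_p = L_w − 10·log₁₀(4π·r²) with r = 51.3 m.
4π·r² = 3.307e+04 m², 10·log₁₀ of that is 45.194 dB.
L_p = 91 − 45.194 = 45.81 dB.

46 dB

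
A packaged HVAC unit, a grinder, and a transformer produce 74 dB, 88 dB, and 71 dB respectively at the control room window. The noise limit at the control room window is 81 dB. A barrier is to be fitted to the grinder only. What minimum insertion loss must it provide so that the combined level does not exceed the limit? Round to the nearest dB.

9 dB

Everything except the grinder sums to 10^(74/10) + 10^(71/10) = 3.771e+07 in linear terms, 75.76 dB.
The limit corresponds to 10^(81/10) = 1.259e+08; subtracting the fixed part leaves 8.818e+07 for the grinder, i.e. 79.45 dB.
Required insertion loss = 88 − 79.45 = 8.55 dB.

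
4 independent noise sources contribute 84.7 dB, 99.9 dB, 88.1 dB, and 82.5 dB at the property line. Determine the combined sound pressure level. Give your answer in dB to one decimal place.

100.4 dB

Incoherent sources combine by intensity addition: L_total = 10·log₁₀(Σ 10^(L_i/10)).
Σ 10^(L/10) = 10^(84.7/10) + 10^(99.9/10) + 10^(88.1/10) + 10^(82.5/10) = 1.089e+10.
L_total = 10·log₁₀(1.089e+10) = 100.37 dB.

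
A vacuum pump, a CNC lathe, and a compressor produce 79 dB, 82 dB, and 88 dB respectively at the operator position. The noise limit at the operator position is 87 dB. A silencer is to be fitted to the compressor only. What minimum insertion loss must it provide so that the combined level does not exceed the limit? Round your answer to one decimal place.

The untreated sources together contribute 10^(79/10) + 10^(82/10) = 2.379e+08, i.e. 83.76 dB.
To meet 87 dB overall, the treated compressor may contribute at most 10^(87/10) − 2.379e+08 = 2.633e+08, i.e. 84.20 dB.
So the compressor must be reduced from 88 to 84.20 dB: IL = 3.80 dB.

3.8 dB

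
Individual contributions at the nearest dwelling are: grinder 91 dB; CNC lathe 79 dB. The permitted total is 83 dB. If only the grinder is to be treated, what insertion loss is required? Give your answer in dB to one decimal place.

The untreated sources together contribute 10^(79/10) = 7.943e+07, i.e. 79.00 dB.
The limit corresponds to 10^(83/10) = 1.995e+08; subtracting the fixed part leaves 1.201e+08 for the grinder, i.e. 80.80 dB.
Required insertion loss = 91 − 80.80 = 10.20 dB.

10.2 dB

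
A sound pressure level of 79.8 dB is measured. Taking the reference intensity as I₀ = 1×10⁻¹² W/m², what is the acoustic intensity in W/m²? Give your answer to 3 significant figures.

9.55e-05 W/m²

I/I₀ = 10^(79.8/10) = 9.55e+07, so I = 9.55e+07 × 10⁻¹² W/m².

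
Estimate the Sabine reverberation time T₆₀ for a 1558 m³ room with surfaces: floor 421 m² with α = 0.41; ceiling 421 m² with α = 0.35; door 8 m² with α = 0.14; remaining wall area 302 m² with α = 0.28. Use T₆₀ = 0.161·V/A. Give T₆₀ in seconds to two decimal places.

0.62 s

Total absorption A = 421·0.41 + 421·0.35 + 8·0.14 + 302·0.28 = 405.64 m² sabins.
T₆₀ = 0.161 × 1558 / 405.64 = 0.618 s.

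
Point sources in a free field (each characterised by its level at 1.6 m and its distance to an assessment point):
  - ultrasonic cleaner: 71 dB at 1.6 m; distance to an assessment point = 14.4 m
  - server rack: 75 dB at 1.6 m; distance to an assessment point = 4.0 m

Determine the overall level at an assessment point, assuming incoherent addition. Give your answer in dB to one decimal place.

67.2 dB

Propagate each source to the receiver with L = L_ref − 20·log₁₀(r/r_ref), then add intensities.
ultrasonic cleaner: 71 − 20·log₁₀(14.4/1.6) = 71 − 19.08 = 51.92 dB.
server rack: 75 − 20·log₁₀(4.0/1.6) = 75 − 7.96 = 67.04 dB.
Σ 10^(L/10) = 5.215e+06 → L_total = 10·log₁₀(5.215e+06) = 67.17 dB.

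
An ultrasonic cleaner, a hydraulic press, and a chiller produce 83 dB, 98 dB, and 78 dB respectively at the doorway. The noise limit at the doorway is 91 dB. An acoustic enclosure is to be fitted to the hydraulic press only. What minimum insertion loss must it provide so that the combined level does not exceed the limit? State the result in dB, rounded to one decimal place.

8.0 dB

Fixed contribution from the other sources: Σ 10^(L/10) = 10^(83/10) + 10^(78/10) = 2.626e+08 (84.19 dB).
To meet 91 dB overall, the treated hydraulic press may contribute at most 10^(91/10) − 2.626e+08 = 9.963e+08, i.e. 89.98 dB.
So the hydraulic press must be reduced from 98 to 89.98 dB: IL = 8.02 dB.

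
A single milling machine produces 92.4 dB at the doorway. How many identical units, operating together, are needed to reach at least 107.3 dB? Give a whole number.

The shortfall is 107.3 − 92.4 = 14.9 dB, and N units add 10·log₁₀ N, so need 10·log₁₀ N ≥ 14.9.
N ≥ 10^(14.9/10) = 30.903, so N = 31.

31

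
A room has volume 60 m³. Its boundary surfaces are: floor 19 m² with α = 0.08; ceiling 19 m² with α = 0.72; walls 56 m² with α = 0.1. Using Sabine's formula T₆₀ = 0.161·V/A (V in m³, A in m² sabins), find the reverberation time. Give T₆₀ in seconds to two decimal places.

0.46 s

A = Σ Sᵢαᵢ = 19·0.08 + 19·0.72 + 56·0.1 = 20.80 m².
T₆₀ = 0.161 × 60 / 20.80 = 0.464 s.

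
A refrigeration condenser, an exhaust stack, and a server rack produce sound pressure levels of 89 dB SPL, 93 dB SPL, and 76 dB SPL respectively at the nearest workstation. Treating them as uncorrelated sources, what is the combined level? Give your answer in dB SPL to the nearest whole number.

For uncorrelated sources the intensities add, so convert each level to linear form, sum, and take 10·log₁₀ of the total.
Σ 10^(L/10) = 10^(89/10) + 10^(93/10) + 10^(76/10) = 2.829e+09.
L_total = 10·log₁₀(2.829e+09) = 94.52 dB SPL.

95 dB SPL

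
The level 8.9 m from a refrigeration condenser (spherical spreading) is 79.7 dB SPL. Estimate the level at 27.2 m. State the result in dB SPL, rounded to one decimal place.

70.0 dB SPL

Point-source attenuation: ΔL = 20·log₁₀(r₂/r₁) = 20·log₁₀(27.2/8.9) = 9.704 dB.
L₂ = 79.7 − 20·log₁₀(27.2/8.9) = 79.7 − 9.704 = 70.00 dB SPL.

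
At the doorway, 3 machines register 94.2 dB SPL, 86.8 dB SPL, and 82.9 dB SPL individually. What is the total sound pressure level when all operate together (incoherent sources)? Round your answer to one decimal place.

95.2 dB SPL

For uncorrelated sources the intensities add, so convert each level to linear form, sum, and take 10·log₁₀ of the total.
Σ 10^(L/10) = 10^(94.2/10) + 10^(86.8/10) + 10^(82.9/10) = 3.304e+09.
L_total = 10·log₁₀(3.304e+09) = 95.19 dB SPL.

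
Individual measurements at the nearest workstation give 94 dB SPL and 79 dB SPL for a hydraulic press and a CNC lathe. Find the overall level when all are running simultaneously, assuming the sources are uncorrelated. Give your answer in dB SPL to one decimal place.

94.1 dB SPL

For uncorrelated sources the intensities add, so convert each level to linear form, sum, and take 10·log₁₀ of the total.
Σ 10^(L/10) = 10^(94/10) + 10^(79/10) = 2.591e+09.
L_total = 10·log₁₀(2.591e+09) = 94.14 dB SPL.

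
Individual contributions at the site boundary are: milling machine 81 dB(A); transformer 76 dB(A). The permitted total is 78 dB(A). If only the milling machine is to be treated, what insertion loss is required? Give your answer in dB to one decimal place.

7.3 dB

Fixed contribution from the other source: Σ 10^(L/10) = 10^(76/10) = 3.981e+07 (76.00 dB(A)).
To meet 78 dB(A) overall, the treated milling machine may contribute at most 10^(78/10) − 3.981e+07 = 2.329e+07, i.e. 73.67 dB(A).
Required insertion loss = 81 − 73.67 = 7.33 dB.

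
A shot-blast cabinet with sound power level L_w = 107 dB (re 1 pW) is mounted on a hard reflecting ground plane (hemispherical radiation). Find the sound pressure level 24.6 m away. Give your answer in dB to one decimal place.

71.2 dB

The power spreads over a hemisphere of area 2π·r², so L_p = L_w − 10·log₁₀(2π·r²).
2π·r² = 3802 m², 10·log₁₀ of that is 35.801 dB.
L_p = 107 − 35.801 = 71.20 dB.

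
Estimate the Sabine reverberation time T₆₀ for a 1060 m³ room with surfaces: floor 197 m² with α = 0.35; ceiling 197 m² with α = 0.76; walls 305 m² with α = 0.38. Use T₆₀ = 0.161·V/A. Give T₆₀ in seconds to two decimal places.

0.51 s

Summing Sᵢαᵢ: 197·0.35 + 197·0.76 + 305·0.38 = 334.57 m².
T₆₀ = 0.161 × 1060 / 334.57 = 0.510 s.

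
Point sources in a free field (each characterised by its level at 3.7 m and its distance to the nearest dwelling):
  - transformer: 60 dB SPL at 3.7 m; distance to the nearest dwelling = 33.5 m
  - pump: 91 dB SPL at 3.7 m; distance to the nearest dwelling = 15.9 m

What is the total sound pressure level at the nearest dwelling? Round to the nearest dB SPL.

Apply inverse-square spreading to bring every level to the receiver, then sum 10^(L/10).
transformer: 60 − 20·log₁₀(33.5/3.7) = 60 − 19.14 = 40.86 dB SPL.
pump: 91 − 20·log₁₀(15.9/3.7) = 91 − 12.66 = 78.34 dB SPL.
Σ 10^(L/10) = 6.818e+07 → L_total = 10·log₁₀(6.818e+07) = 78.34 dB SPL.

78 dB SPL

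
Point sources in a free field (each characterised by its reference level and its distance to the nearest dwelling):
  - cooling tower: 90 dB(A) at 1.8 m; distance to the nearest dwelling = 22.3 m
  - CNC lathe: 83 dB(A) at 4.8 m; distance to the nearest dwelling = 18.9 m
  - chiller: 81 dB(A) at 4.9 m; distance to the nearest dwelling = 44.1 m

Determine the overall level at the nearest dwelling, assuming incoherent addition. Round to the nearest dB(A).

73 dB(A)

First find each source's level at the receiver (point-source: −20·log₁₀(r/r_ref)), then combine on an intensity basis.
cooling tower: 90 − 20·log₁₀(22.3/1.8) = 90 − 21.86 = 68.14 dB(A).
CNC lathe: 83 − 20·log₁₀(18.9/4.8) = 83 − 11.90 = 71.10 dB(A).
chiller: 81 − 20·log₁₀(44.1/4.9) = 81 − 19.08 = 61.92 dB(A).
Σ 10^(L/10) = 2.094e+07 → L_total = 10·log₁₀(2.094e+07) = 73.21 dB(A).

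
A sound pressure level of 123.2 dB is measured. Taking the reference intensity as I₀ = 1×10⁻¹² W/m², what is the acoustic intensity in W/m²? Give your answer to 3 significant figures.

L = 10·log₁₀(I/I₀) ⇒ I = I₀·10^(L/10) = 10⁻¹² × 10^12.32.

2.09 W/m²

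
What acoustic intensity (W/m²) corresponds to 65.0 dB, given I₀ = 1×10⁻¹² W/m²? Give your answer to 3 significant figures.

3.16e-06 W/m²

L = 10·log₁₀(I/I₀) ⇒ I = I₀·10^(L/10) = 10⁻¹² × 10^6.50.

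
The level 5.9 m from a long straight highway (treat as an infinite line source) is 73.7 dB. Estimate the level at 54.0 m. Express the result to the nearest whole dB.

64 dB

Cylindrical spreading from a line source gives a 10·log₁₀(r₂/r₁) drop.
L₂ = 73.7 − 10·log₁₀(54.0/5.9) = 73.7 − 9.615 = 64.08 dB.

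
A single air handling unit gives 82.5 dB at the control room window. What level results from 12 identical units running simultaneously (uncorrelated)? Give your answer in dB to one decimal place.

N identical incoherent sources raise the level by 10·log₁₀ N.
L_total = 82.5 + 10·log₁₀(12) = 82.5 + 10.792 = 93.29 dB.

93.3 dB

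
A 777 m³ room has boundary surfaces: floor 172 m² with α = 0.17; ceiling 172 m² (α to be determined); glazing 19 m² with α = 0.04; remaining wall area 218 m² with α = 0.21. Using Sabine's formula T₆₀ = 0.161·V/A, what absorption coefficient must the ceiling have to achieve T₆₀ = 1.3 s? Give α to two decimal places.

0.12

Required total absorption A = 0.161·777/1.3 = 96.23 m².
Absorption from the other surfaces = 172·0.17 + 19·0.04 + 218·0.21 = 75.78 m², so the ceiling must supply 20.45 m² over 172 m².
α = 20.45/172 = 0.119.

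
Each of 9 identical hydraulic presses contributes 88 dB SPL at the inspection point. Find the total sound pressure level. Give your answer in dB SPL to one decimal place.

97.5 dB SPL

L_total = L₁ + 10·log₁₀ N for N identical incoherent sources.
L_total = 88 + 10·log₁₀(9) = 88 + 9.542 = 97.54 dB SPL.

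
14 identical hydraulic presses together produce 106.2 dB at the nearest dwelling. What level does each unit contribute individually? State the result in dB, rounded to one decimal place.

Dividing the total intensity by 14 lowers the level by 10·log₁₀ 14 = 11.461 dB: L₁ = 106.2 − 11.461.

94.7 dB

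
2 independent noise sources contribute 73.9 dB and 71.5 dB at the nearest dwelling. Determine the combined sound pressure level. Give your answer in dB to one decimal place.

75.9 dB

Incoherent sources combine by intensity addition: L_total = 10·log₁₀(Σ 10^(L_i/10)).
Σ 10^(L/10) = 10^(73.9/10) + 10^(71.5/10) = 3.867e+07.
L_total = 10·log₁₀(3.867e+07) = 75.87 dB.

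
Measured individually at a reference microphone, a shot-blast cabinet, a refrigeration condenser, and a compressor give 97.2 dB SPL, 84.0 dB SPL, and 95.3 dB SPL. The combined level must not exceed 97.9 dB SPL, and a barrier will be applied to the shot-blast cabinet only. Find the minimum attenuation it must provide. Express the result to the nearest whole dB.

Everything except the shot-blast cabinet sums to 10^(84.0/10) + 10^(95.3/10) = 3.640e+09 in linear terms, 95.61 dB SPL.
The limit corresponds to 10^(97.9/10) = 6.166e+09; subtracting the fixed part leaves 2.526e+09 for the shot-blast cabinet, i.e. 94.02 dB SPL.
So the shot-blast cabinet must be reduced from 97.2 to 94.02 dB SPL: IL = 3.18 dB.

3 dB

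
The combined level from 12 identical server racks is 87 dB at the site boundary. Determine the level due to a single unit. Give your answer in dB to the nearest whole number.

76 dB

12 equal contributions raise the level by 10·log₁₀ 12 = 10.792 dB, so each unit alone gives 87 − 10.792.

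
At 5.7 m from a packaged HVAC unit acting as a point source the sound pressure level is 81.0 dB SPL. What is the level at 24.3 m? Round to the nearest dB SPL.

Point-source attenuation: ΔL = 20·log₁₀(r₂/r₁) = 20·log₁₀(24.3/5.7) = 12.595 dB.
L₂ = 81.0 − 20·log₁₀(24.3/5.7) = 81.0 − 12.595 = 68.41 dB SPL.

68 dB SPL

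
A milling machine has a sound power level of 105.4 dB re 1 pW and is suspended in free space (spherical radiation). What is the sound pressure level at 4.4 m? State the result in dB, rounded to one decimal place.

The power spreads over a sphere of area 4π·r², so L_p = L_w − 10·log₁₀(4π·r²).
4π·r² = 243.3 m², 10·log₁₀ of that is 23.861 dB.
L_p = 105.4 − 23.861 = 81.54 dB.

81.5 dB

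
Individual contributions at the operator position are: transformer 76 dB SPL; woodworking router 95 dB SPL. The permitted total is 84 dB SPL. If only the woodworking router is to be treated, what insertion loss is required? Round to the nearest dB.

The untreated sources together contribute 10^(76/10) = 3.981e+07, i.e. 76.00 dB SPL.
To meet 84 dB SPL overall, the treated woodworking router may contribute at most 10^(84/10) − 3.981e+07 = 2.114e+08, i.e. 83.25 dB SPL.
Required insertion loss = 95 − 83.25 = 11.75 dB.

12 dB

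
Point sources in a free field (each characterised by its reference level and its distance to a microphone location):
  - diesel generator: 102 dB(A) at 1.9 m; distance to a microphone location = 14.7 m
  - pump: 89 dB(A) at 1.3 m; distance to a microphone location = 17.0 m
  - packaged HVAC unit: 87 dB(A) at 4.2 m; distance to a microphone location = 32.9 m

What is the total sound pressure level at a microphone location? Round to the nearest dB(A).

84 dB(A)

First find each source's level at the receiver (point-source: −20·log₁₀(r/r_ref)), then combine on an intensity basis.
diesel generator: 102 − 20·log₁₀(14.7/1.9) = 102 − 17.77 = 84.23 dB(A).
pump: 89 − 20·log₁₀(17.0/1.3) = 89 − 22.33 = 66.67 dB(A).
packaged HVAC unit: 87 − 20·log₁₀(32.9/4.2) = 87 − 17.88 = 69.12 dB(A).
Σ 10^(L/10) = 2.776e+08 → L_total = 10·log₁₀(2.776e+08) = 84.43 dB(A).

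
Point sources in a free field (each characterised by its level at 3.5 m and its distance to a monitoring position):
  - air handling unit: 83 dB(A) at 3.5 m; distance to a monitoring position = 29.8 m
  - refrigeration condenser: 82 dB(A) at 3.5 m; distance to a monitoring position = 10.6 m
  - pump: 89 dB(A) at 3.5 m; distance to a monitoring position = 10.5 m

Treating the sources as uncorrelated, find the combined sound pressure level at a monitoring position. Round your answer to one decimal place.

Propagate each source to the receiver with L = L_ref − 20·log₁₀(r/r_ref), then add intensities.
air handling unit: 83 − 20·log₁₀(29.8/3.5) = 83 − 18.60 = 64.40 dB(A).
refrigeration condenser: 82 − 20·log₁₀(10.6/3.5) = 82 − 9.62 = 72.38 dB(A).
pump: 89 − 20·log₁₀(10.5/3.5) = 89 − 9.54 = 79.46 dB(A).
Σ 10^(L/10) = 1.083e+08 → L_total = 10·log₁₀(1.083e+08) = 80.35 dB(A).

80.3 dB(A)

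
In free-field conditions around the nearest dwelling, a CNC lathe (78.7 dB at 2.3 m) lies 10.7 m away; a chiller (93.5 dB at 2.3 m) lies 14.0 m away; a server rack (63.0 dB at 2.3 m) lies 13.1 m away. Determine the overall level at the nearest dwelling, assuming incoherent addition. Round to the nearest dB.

First find each source's level at the receiver (point-source: −20·log₁₀(r/r_ref)), then combine on an intensity basis.
CNC lathe: 78.7 − 20·log₁₀(10.7/2.3) = 78.7 − 13.35 = 65.35 dB.
chiller: 93.5 − 20·log₁₀(14.0/2.3) = 93.5 − 15.69 = 77.81 dB.
server rack: 63.0 − 20·log₁₀(13.1/2.3) = 63.0 − 15.11 = 47.89 dB.
Σ 10^(L/10) = 6.391e+07 → L_total = 10·log₁₀(6.391e+07) = 78.06 dB.

78 dB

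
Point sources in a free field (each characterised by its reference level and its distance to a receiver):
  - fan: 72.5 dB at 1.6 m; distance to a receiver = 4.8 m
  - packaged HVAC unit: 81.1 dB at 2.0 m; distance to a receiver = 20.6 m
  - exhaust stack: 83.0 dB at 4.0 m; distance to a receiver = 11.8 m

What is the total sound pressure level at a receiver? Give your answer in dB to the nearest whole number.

74 dB

Propagate each source to the receiver with L = L_ref − 20·log₁₀(r/r_ref), then add intensities.
fan: 72.5 − 20·log₁₀(4.8/1.6) = 72.5 − 9.54 = 62.96 dB.
packaged HVAC unit: 81.1 − 20·log₁₀(20.6/2.0) = 81.1 − 20.26 = 60.84 dB.
exhaust stack: 83.0 − 20·log₁₀(11.8/4.0) = 83.0 − 9.40 = 73.60 dB.
Σ 10^(L/10) = 2.612e+07 → L_total = 10·log₁₀(2.612e+07) = 74.17 dB.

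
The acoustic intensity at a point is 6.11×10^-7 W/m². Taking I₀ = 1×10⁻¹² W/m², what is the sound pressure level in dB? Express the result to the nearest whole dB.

Dividing by I₀ shifts the exponent by 12: I/I₀ = 6.11×10^5.
L = 10·(0.7860 + 5) = 57.86 dB.

58 dB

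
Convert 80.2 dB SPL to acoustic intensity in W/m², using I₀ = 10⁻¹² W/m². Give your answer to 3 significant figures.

0.000105 W/m²

I/I₀ = 10^(80.2/10) = 1.047e+08, so I = 1.047e+08 × 10⁻¹² W/m².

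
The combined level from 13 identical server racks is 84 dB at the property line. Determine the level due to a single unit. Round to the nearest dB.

For N identical incoherent sources L_total = L₁ + 10·log₁₀ N, so L₁ = 84 − 10·log₁₀(13) = 84 − 11.139.

73 dB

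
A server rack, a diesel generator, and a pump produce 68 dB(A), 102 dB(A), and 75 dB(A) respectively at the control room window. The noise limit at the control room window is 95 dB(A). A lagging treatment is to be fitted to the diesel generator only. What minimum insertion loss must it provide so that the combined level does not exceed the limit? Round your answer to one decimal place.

Everything except the diesel generator sums to 10^(68/10) + 10^(75/10) = 3.793e+07 in linear terms, 75.79 dB(A).
To meet 95 dB(A) overall, the treated diesel generator may contribute at most 10^(95/10) − 3.793e+07 = 3.124e+09, i.e. 94.95 dB(A).
Required insertion loss = 102 − 94.95 = 7.05 dB.

7.1 dB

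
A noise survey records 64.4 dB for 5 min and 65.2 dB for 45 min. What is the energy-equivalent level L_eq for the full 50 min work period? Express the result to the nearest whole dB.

Weight each interval's intensity by its duration and average over T = 50 min:
Σ tᵢ·10^(Lᵢ/10) = 5·10^(64.4/10) + 45·10^(65.2/10) = 1.628e+08.
L_eq = 10·log₁₀(1.628e+08/50) = 65.13 dB.

65 dB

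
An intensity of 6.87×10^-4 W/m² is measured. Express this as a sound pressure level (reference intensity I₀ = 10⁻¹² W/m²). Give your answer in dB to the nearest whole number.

Dividing by I₀ shifts the exponent by 12: I/I₀ = 6.87×10^8.
L = 10·(0.8370 + 8) = 88.37 dB.

88 dB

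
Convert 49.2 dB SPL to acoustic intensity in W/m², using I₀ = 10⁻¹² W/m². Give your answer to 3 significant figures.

8.32e-08 W/m²

L = 10·log₁₀(I/I₀) ⇒ I = I₀·10^(L/10) = 10⁻¹² × 10^4.92.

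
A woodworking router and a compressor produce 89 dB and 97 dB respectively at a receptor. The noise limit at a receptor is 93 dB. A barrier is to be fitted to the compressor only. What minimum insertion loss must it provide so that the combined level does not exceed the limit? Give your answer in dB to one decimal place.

Everything except the compressor sums to 10^(89/10) = 7.943e+08 in linear terms, 89.00 dB.
The limit corresponds to 10^(93/10) = 1.995e+09; subtracting the fixed part leaves 1.201e+09 for the compressor, i.e. 90.80 dB.
So the compressor must be reduced from 97 to 90.80 dB: IL = 6.20 dB.

6.2 dB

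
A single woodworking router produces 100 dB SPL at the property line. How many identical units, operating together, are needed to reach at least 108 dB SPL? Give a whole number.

N identical sources give L₁ + 10·log₁₀ N, so require 10·log₁₀ N ≥ 108 − 100 = 8.0 dB.
N ≥ 10^(8.0/10) = 6.310, so N = 7.

7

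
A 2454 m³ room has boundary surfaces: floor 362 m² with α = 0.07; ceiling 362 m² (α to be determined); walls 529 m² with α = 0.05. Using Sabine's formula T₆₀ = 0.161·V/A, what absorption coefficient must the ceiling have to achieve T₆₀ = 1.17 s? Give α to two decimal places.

A = 0.161·V/T₆₀ = 0.161·2454/1.17 = 337.69 m² sabins.
Absorption from the other surfaces = 362·0.07 + 529·0.05 = 51.79 m², so the ceiling must supply 285.90 m² over 362 m².
α = 285.90/362 = 0.790.

0.79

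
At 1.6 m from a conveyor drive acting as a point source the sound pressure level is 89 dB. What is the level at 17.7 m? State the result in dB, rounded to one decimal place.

For a point source, L₂ = L₁ − 20·log₁₀(r₂/r₁).
L₂ = 89 − 20·log₁₀(17.7/1.6) = 89 − 20.877 = 68.12 dB.

68.1 dB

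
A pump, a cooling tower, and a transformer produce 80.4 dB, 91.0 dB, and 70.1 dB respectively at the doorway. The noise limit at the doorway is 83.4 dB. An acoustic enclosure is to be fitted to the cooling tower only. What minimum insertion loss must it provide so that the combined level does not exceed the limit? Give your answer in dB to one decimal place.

The untreated sources together contribute 10^(80.4/10) + 10^(70.1/10) = 1.199e+08, i.e. 80.79 dB.
To meet 83.4 dB overall, the treated cooling tower may contribute at most 10^(83.4/10) − 1.199e+08 = 9.890e+07, i.e. 79.95 dB.
So the cooling tower must be reduced from 91.0 to 79.95 dB: IL = 11.05 dB.

11.0 dB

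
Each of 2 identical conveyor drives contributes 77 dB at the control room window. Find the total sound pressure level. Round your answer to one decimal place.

80.0 dB

L_total = L₁ + 10·log₁₀ N for N identical incoherent sources.
L_total = 77 + 10·log₁₀(2) = 77 + 3.010 = 80.01 dB.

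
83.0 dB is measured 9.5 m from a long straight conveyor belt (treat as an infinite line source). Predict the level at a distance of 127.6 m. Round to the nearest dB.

72 dB

Line-source attenuation: ΔL = 10·log₁₀(r₂/r₁) = 10·log₁₀(127.6/9.5) = 11.281 dB.
L₂ = 83.0 − 10·log₁₀(127.6/9.5) = 83.0 − 11.281 = 71.72 dB.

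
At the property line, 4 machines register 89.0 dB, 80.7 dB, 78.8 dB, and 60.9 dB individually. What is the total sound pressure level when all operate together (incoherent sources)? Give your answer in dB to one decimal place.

90.0 dB

Incoherent sources combine by intensity addition: L_total = 10·log₁₀(Σ 10^(L_i/10)).
Σ 10^(L/10) = 10^(89.0/10) + 10^(80.7/10) + 10^(78.8/10) + 10^(60.9/10) = 9.889e+08.
L_total = 10·log₁₀(9.889e+08) = 89.95 dB.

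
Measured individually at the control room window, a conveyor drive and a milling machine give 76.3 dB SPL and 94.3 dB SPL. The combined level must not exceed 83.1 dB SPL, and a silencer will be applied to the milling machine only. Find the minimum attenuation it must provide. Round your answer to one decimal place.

12.2 dB

Everything except the milling machine sums to 10^(76.3/10) = 4.266e+07 in linear terms, 76.30 dB SPL.
To meet 83.1 dB SPL overall, the treated milling machine may contribute at most 10^(83.1/10) − 4.266e+07 = 1.615e+08, i.e. 82.08 dB SPL.
Required insertion loss = 94.3 − 82.08 = 12.22 dB.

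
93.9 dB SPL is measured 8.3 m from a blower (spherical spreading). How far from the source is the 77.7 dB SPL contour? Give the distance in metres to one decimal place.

53.6 m

Point-source spreading drops the level by 20·log₁₀(r₂/r₁); inverting, r₂/r₁ = 10^(ΔL/20).
r₂ = 8.3·10^((93.9−77.7)/20) = 8.3·10^(16.2/20) = 53.59 m.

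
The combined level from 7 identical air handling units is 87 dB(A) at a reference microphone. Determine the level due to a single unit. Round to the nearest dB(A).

79 dB(A)

Dividing the total intensity by 7 lowers the level by 10·log₁₀ 7 = 8.451 dB: L₁ = 87 − 8.451.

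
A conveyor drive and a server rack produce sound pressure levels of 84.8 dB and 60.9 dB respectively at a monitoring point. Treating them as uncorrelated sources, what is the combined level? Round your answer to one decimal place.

Incoherent sources combine by intensity addition: L_total = 10·log₁₀(Σ 10^(L_i/10)).
Σ 10^(L/10) = 10^(84.8/10) + 10^(60.9/10) = 3.032e+08.
L_total = 10·log₁₀(3.032e+08) = 84.82 dB.

84.8 dB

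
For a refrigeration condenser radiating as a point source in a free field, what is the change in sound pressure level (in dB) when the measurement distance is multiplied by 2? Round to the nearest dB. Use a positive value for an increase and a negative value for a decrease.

Point-source spreading: ΔL = −20·log₁₀(r₂/r₁).
ΔL = −20·log₁₀(2) = -6.02 dB.

-6 dB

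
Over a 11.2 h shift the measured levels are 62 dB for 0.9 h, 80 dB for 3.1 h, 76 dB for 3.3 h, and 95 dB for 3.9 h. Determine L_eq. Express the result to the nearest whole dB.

The energy average is taken in the linear domain: L_eq = 10·log₁₀[(Σ tᵢ·10^(Lᵢ/10))/T], T = 11.2 h.
Σ tᵢ·10^(Lᵢ/10) = 0.9·10^(62/10) + 3.1·10^(80/10) + 3.3·10^(76/10) + 3.9·10^(95/10) = 1.278e+10.
L_eq = 10·log₁₀(1.278e+10/11.2) = 90.57 dB.

91 dB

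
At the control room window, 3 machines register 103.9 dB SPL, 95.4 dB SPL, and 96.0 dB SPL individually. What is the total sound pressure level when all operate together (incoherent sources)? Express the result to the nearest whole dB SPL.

Incoherent sources combine by intensity addition: L_total = 10·log₁₀(Σ 10^(L_i/10)).
Σ 10^(L/10) = 10^(103.9/10) + 10^(95.4/10) + 10^(96.0/10) = 3.200e+10.
L_total = 10·log₁₀(3.200e+10) = 105.05 dB SPL.

105 dB SPL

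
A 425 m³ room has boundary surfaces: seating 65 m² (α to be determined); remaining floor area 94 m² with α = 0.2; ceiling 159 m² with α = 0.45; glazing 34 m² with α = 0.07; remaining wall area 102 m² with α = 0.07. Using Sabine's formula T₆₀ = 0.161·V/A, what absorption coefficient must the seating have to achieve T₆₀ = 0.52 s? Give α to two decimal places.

A = 0.161·V/T₆₀ = 0.161·425/0.52 = 131.59 m² sabins.
Absorption from the other surfaces = 94·0.2 + 159·0.45 + 34·0.07 + 102·0.07 = 99.87 m², so the seating must supply 31.72 m² over 65 m².
α = 31.72/65 = 0.488.

0.49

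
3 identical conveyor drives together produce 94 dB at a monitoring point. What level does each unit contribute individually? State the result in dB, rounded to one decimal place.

Dividing the total intensity by 3 lowers the level by 10·log₁₀ 3 = 4.771 dB: L₁ = 94 − 4.771.

89.2 dB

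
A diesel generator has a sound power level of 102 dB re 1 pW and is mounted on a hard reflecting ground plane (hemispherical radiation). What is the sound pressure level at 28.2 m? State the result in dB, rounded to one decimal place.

Free-field hemispherical radiation: L_p = L_w − 10·log₁₀(2π·r²), r = 28.2 m.
2π·r² = 4997 m², 10·log₁₀ of that is 36.987 dB.
L_p = 102 − 36.987 = 65.01 dB.

65.0 dB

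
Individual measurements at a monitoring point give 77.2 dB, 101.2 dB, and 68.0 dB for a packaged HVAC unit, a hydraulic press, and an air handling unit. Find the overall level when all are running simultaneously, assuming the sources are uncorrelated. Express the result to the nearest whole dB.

For uncorrelated sources the intensities add, so convert each level to linear form, sum, and take 10·log₁₀ of the total.
Σ 10^(L/10) = 10^(77.2/10) + 10^(101.2/10) + 10^(68.0/10) = 1.324e+10.
L_total = 10·log₁₀(1.324e+10) = 101.22 dB.

101 dB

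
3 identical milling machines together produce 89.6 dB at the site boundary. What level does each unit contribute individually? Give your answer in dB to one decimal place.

84.8 dB

3 equal contributions raise the level by 10·log₁₀ 3 = 4.771 dB, so each unit alone gives 89.6 − 4.771.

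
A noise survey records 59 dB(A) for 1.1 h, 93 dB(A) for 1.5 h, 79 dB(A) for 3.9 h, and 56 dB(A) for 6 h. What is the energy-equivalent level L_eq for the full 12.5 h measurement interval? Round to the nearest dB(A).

84 dB(A)

The energy average is taken in the linear domain: L_eq = 10·log₁₀[(Σ tᵢ·10^(Lᵢ/10))/T], T = 12.5 h.
Σ tᵢ·10^(Lᵢ/10) = 1.1·10^(59/10) + 1.5·10^(93/10) + 3.9·10^(79/10) + 6·10^(56/10) = 3.306e+09.
L_eq = 10·log₁₀(3.306e+09/12.5) = 84.22 dB(A).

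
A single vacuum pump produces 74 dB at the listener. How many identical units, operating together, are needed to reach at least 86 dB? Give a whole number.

Need L₁ + 10·log₁₀ N ≥ 86, i.e. log₁₀ N ≥ 1.20.
N ≥ 10^(12.0/10) = 15.849, so N = 16.

16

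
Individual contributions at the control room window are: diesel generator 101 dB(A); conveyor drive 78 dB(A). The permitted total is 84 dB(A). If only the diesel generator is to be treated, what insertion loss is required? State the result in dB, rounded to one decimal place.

Everything except the diesel generator sums to 10^(78/10) = 6.310e+07 in linear terms, 78.00 dB(A).
To meet 84 dB(A) overall, the treated diesel generator may contribute at most 10^(84/10) − 6.310e+07 = 1.881e+08, i.e. 82.74 dB(A).
Required insertion loss = 101 − 82.74 = 18.26 dB.

18.3 dB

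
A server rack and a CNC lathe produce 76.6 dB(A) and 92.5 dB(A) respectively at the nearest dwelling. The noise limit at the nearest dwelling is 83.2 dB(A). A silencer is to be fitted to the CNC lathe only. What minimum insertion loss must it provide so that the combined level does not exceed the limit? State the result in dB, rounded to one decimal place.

The untreated sources together contribute 10^(76.6/10) = 4.571e+07, i.e. 76.60 dB(A).
To meet 83.2 dB(A) overall, the treated CNC lathe may contribute at most 10^(83.2/10) − 4.571e+07 = 1.632e+08, i.e. 82.13 dB(A).
So the CNC lathe must be reduced from 92.5 to 82.13 dB(A): IL = 10.37 dB.

10.4 dB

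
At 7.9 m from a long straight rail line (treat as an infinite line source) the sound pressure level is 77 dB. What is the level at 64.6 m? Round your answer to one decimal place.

Cylindrical spreading from a line source gives a 10·log₁₀(r₂/r₁) drop.
L₂ = 77 − 10·log₁₀(64.6/7.9) = 77 − 9.126 = 67.87 dB.

67.9 dB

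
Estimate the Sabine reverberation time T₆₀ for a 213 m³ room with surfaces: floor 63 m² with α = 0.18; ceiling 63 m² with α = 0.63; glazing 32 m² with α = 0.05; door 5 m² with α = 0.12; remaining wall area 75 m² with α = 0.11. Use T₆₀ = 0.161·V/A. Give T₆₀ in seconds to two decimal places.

A = Σ Sᵢαᵢ = 63·0.18 + 63·0.63 + 32·0.05 + 5·0.12 + 75·0.11 = 61.48 m².
T₆₀ = 0.161 × 213 / 61.48 = 0.558 s.

0.56 s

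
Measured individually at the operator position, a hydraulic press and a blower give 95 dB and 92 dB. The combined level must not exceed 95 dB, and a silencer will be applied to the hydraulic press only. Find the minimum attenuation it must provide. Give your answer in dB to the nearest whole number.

Fixed contribution from the other source: Σ 10^(L/10) = 10^(92/10) = 1.585e+09 (92.00 dB).
The limit corresponds to 10^(95/10) = 3.162e+09; subtracting the fixed part leaves 1.577e+09 for the hydraulic press, i.e. 91.98 dB.
Required insertion loss = 95 − 91.98 = 3.02 dB.

3 dB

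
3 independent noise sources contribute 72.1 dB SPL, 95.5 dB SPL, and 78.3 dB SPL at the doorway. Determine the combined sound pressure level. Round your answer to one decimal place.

For uncorrelated sources the intensities add, so convert each level to linear form, sum, and take 10·log₁₀ of the total.
Σ 10^(L/10) = 10^(72.1/10) + 10^(95.5/10) + 10^(78.3/10) = 3.632e+09.
L_total = 10·log₁₀(3.632e+09) = 95.60 dB SPL.

95.6 dB SPL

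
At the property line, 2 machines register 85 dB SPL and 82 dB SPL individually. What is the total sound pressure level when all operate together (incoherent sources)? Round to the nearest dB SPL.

For uncorrelated sources the intensities add, so convert each level to linear form, sum, and take 10·log₁₀ of the total.
Σ 10^(L/10) = 10^(85/10) + 10^(82/10) = 4.747e+08.
L_total = 10·log₁₀(4.747e+08) = 86.76 dB SPL.

87 dB SPL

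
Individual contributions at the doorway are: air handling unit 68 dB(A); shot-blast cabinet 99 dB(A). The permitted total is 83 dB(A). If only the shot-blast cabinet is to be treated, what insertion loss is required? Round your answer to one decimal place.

The untreated sources together contribute 10^(68/10) = 6.310e+06, i.e. 68.00 dB(A).
The limit corresponds to 10^(83/10) = 1.995e+08; subtracting the fixed part leaves 1.932e+08 for the shot-blast cabinet, i.e. 82.86 dB(A).
Required insertion loss = 99 − 82.86 = 16.14 dB.

16.1 dB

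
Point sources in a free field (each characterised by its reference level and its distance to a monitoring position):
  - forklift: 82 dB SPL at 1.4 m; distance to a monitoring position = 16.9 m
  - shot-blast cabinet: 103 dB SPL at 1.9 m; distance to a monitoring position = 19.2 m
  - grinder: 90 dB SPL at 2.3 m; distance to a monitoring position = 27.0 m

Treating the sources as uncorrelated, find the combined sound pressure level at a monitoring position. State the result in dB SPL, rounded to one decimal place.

Propagate each source to the receiver with L = L_ref − 20·log₁₀(r/r_ref), then add intensities.
forklift: 82 − 20·log₁₀(16.9/1.4) = 82 − 21.64 = 60.36 dB SPL.
shot-blast cabinet: 103 − 20·log₁₀(19.2/1.9) = 103 − 20.09 = 82.91 dB SPL.
grinder: 90 − 20·log₁₀(27.0/2.3) = 90 − 21.39 = 68.61 dB SPL.
Σ 10^(L/10) = 2.037e+08 → L_total = 10·log₁₀(2.037e+08) = 83.09 dB SPL.

83.1 dB SPL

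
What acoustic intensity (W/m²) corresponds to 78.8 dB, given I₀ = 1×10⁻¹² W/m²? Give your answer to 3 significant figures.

7.59e-05 W/m²

I/I₀ = 10^(78.8/10) = 7.586e+07, so I = 7.586e+07 × 10⁻¹² W/m².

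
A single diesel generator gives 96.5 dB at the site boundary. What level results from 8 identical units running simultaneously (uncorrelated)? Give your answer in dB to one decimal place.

105.5 dB

L_total = L₁ + 10·log₁₀ N for N identical incoherent sources.
L_total = 96.5 + 10·log₁₀(8) = 96.5 + 9.031 = 105.53 dB.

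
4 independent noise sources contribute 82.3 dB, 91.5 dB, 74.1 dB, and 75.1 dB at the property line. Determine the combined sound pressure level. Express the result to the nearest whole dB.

Incoherent sources combine by intensity addition: L_total = 10·log₁₀(Σ 10^(L_i/10)).
Σ 10^(L/10) = 10^(82.3/10) + 10^(91.5/10) + 10^(74.1/10) + 10^(75.1/10) = 1.640e+09.
L_total = 10·log₁₀(1.640e+09) = 92.15 dB.

92 dB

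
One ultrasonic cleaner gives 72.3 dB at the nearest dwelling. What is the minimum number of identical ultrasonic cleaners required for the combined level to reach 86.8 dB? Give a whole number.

The shortfall is 86.8 − 72.3 = 14.5 dB, and N units add 10·log₁₀ N, so need 10·log₁₀ N ≥ 14.5.
N ≥ 10^(14.5/10) = 28.184, so N = 29.

29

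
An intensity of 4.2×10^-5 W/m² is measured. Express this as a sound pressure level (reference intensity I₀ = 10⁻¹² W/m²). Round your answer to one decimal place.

76.2 dB

I/I₀ = 4.2×10^-5/10⁻¹² = 4.2×10^7, and L = 10·log₁₀(I/I₀).
L = 10·(0.6232 + 7) = 76.23 dB.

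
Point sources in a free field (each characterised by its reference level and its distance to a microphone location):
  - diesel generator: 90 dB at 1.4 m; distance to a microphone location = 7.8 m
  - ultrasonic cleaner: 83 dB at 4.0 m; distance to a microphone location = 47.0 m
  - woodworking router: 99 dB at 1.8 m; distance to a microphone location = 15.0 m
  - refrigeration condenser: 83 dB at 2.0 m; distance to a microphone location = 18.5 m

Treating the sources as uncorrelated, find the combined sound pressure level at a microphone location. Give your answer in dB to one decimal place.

81.8 dB

Propagate each source to the receiver with L = L_ref − 20·log₁₀(r/r_ref), then add intensities.
diesel generator: 90 − 20·log₁₀(7.8/1.4) = 90 − 14.92 = 75.08 dB.
ultrasonic cleaner: 83 − 20·log₁₀(47.0/4.0) = 83 − 21.40 = 61.60 dB.
woodworking router: 99 − 20·log₁₀(15.0/1.8) = 99 − 18.42 = 80.58 dB.
refrigeration condenser: 83 − 20·log₁₀(18.5/2.0) = 83 − 19.32 = 63.68 dB.
Σ 10^(L/10) = 1.504e+08 → L_total = 10·log₁₀(1.504e+08) = 81.77 dB.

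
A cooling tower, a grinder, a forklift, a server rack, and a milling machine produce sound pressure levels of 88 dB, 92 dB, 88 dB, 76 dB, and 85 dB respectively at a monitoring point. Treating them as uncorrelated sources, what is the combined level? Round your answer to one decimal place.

Incoherent sources combine by intensity addition: L_total = 10·log₁₀(Σ 10^(L_i/10)).
Σ 10^(L/10) = 10^(88/10) + 10^(92/10) + 10^(88/10) + 10^(76/10) + 10^(85/10) = 3.203e+09.
L_total = 10·log₁₀(3.203e+09) = 95.06 dB.

95.1 dB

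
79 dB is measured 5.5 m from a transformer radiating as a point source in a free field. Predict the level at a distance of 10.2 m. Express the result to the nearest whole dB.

For a point source, L₂ = L₁ − 20·log₁₀(r₂/r₁).
L₂ = 79 − 20·log₁₀(10.2/5.5) = 79 − 5.365 = 73.64 dB.

74 dB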